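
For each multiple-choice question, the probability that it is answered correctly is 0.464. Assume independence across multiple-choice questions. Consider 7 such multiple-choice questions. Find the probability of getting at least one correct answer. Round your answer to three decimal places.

P(at least one) = 1 − P(none) = 1 − (1 − 0.464)^7
= 1 − 0.01271 = 0.98729

0.987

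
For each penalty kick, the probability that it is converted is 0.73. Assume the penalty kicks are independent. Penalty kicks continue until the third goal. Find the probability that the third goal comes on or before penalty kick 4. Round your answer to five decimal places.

0.70412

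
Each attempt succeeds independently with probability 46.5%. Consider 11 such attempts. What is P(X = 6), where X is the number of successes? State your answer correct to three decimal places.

0.205

X ~ Binomial(n=11, p=0.465).
P(X=6) = C(11,6) · p^6 · (1−p)^5
= 462 · 0.010109 · 0.04383 = 0.20471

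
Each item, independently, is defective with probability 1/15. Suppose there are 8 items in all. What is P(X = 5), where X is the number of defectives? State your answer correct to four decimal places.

0.0001

X ~ Binomial(n=8, p=0.066667).
P(X=5) = C(8,5) · p^5 · (1−p)^3
= 56 · 1.3169e-06 · 0.81304 = 0.000060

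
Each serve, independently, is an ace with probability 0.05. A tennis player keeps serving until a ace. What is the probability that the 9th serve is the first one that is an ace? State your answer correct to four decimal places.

0.0332

Geometric (trials to first success), p = 0.05.
P(Y = 9) = (1−p)^8 · p = 0.66342 · 0.05 = 0.033171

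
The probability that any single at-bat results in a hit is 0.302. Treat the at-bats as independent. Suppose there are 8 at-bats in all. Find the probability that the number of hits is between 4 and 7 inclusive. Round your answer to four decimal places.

0.1977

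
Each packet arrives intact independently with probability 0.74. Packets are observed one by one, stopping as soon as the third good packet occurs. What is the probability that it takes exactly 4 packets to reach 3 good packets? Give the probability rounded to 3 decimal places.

Y = trial on which the third success occurs; negative binomial, r=3, p=0.74.
P(Y=4) = C(3,2) · p^3 · (1−p)^1
= 3 · 0.40522 · 0.26 = 0.31607

0.316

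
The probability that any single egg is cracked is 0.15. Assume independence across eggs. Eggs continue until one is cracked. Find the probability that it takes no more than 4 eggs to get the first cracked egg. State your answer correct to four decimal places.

0.4780

Y = number of eggs to the first success; geometric, p = 0.15.
P(Y ≤ 4) = 1 − (1−p)^4 = 1 − 0.522006 = 0.477994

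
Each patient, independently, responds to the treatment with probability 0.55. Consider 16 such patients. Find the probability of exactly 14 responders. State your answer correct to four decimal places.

0.0056

X ~ Binomial(n=16, p=0.55).
P(X=14) = C(16,14) · p^14 · (1−p)^2
= 120 · 0.00023178 · 0.2025 = 0.005632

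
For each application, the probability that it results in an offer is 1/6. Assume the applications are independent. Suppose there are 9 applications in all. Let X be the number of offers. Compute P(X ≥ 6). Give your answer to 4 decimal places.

X ~ Binomial(9, 0.166667); P(X ≥ 6) = Σ C(9,k) p^k (1−p)^(9−k) over k:
  k=6: C(9,6)·0.166667^6·0.833333^3 = 0.001042
  k=7: C(9,7)·0.166667^7·0.833333^2 = 0.000089
  k=8: C(9,8)·0.166667^8·0.833333^1 = 0.000004
  k=9: C(9,9)·0.166667^9·0.833333^0 = 0.000000
Total = 0.001136

0.0011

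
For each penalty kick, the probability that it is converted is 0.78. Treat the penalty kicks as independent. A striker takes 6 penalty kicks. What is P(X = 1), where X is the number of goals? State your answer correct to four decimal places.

0.0024

X ~ Binomial(n=6, p=0.78).
P(X=1) = C(6,1) · p^1 · (1−p)^5
= 6 · 0.78 · 0.00051536 = 0.002412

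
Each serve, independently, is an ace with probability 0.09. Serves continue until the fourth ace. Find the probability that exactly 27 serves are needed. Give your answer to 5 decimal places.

0.01949

Y = trial on which the fourth success occurs; negative binomial, r=4, p=0.09.
P(Y=27) = C(26,3) · p^4 · (1−p)^23
= 2600 · 6.561e-05 · 0.11428 = 0.0194938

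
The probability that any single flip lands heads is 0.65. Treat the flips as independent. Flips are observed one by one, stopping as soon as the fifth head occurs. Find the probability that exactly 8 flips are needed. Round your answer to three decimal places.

0.174

Y = trial on which the fifth success occurs; negative binomial, r=5, p=0.65.
P(Y=8) = C(7,4) · p^5 · (1−p)^3
= 35 · 0.11603 · 0.042875 = 0.17412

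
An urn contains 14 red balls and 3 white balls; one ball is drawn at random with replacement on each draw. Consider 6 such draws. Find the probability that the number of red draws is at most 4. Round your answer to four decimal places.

X ~ Binomial(6, 0.823529); P(X ≤ 4) = Σ C(6,k) p^k (1−p)^(6−k) over k:
  k=0: C(6,0)·0.823529^0·0.176471^6 = 0.000030
  k=1: C(6,1)·0.823529^1·0.176471^5 = 0.000846
  k=2: C(6,2)·0.823529^2·0.176471^4 = 0.009866
  k=3: C(6,3)·0.823529^3·0.176471^3 = 0.061388
  k=4: C(6,4)·0.823529^4·0.176471^2 = 0.214858
Total = 0.286988

0.2870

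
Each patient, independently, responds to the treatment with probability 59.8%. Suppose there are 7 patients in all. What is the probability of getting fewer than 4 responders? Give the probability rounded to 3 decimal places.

X ~ Binomial(7, 0.598); P(X ≤ 3) = Σ C(7,k) p^k (1−p)^(7−k) over k:
  k=0: C(7,0)·0.598^0·0.402^7 = 0.00170
  k=1: C(7,1)·0.598^1·0.402^6 = 0.01767
  k=2: C(7,2)·0.598^2·0.402^5 = 0.07884
  k=3: C(7,3)·0.598^3·0.402^4 = 0.19547
Total = 0.29367

0.294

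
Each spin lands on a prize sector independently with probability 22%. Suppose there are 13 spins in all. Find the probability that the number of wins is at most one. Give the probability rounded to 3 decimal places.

0.185

X ~ Binomial(13, 0.22); P(X ≤ 1) = Σ C(13,k) p^k (1−p)^(13−k) over k:
  k=0: C(13,0)·0.22^0·0.78^13 = 0.03956
  k=1: C(13,1)·0.22^1·0.78^12 = 0.14504
Total = 0.18460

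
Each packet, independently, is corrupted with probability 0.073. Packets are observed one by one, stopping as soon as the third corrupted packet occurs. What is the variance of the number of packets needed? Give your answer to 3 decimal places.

Y = total packets until the third success; negative binomial with r=3, p=0.073.
Var(Y) = r(1−p)/p² = 3·0.927 / 0.073² = 521.86151

521.862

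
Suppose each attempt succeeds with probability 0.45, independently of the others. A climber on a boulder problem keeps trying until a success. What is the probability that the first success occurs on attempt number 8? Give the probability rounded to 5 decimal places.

Geometric (trials to first success), p = 0.45.
P(Y = 8) = (1−p)^7 · p = 0.015224 · 0.45 = 0.0068510

0.00685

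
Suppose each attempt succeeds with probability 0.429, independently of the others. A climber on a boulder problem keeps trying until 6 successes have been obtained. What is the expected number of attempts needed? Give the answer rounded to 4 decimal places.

13.9860

Y = total attempts until the sixth success; negative binomial with r=6, p=0.429.
E[Y] = r / p = 6 / 0.429 = 13.986014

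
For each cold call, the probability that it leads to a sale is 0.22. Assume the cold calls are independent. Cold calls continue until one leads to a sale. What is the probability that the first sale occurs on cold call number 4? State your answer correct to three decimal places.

0.104

Geometric (trials to first success), p = 0.22.
P(Y = 4) = (1−p)^3 · p = 0.47455 · 0.22 = 0.10440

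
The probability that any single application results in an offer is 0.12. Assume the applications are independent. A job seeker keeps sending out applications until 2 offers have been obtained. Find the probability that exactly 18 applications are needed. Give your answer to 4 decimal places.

0.0317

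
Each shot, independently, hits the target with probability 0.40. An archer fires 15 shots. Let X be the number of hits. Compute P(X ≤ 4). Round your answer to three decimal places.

0.217

X ~ Binomial(15, 0.40); P(X ≤ 4) = Σ C(15,k) p^k (1−p)^(15−k) over k:
  k=0: C(15,0)·0.40^0·0.60^15 = 0.00047
  k=1: C(15,1)·0.40^1·0.60^14 = 0.00470
  k=2: C(15,2)·0.40^2·0.60^13 = 0.02194
  k=3: C(15,3)·0.40^3·0.60^12 = 0.06339
  k=4: C(15,4)·0.40^4·0.60^11 = 0.12678
Total = 0.21728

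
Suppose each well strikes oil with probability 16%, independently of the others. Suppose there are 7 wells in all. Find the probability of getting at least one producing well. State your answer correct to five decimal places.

P(at least one) = 1 − P(none) = 1 − (1 − 0.16)^7
= 1 − 0.2950903 = 0.7049097

0.70491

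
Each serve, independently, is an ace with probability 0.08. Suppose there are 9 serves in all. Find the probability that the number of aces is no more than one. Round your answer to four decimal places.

0.8417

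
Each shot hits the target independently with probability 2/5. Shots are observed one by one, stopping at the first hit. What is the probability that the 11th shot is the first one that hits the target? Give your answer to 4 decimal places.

Geometric (trials to first success), p = 0.40.
P(Y = 11) = (1−p)^10 · p = 0.0060466 · 0.40 = 0.002419

0.0024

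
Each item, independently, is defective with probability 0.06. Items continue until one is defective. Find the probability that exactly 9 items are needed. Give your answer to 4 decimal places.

Geometric (trials to first success), p = 0.06.
P(Y = 9) = (1−p)^8 · p = 0.60957 · 0.06 = 0.036574

0.0366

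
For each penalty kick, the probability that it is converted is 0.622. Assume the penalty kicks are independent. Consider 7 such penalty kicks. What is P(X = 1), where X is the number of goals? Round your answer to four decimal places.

0.0127

X ~ Binomial(n=7, p=0.622).
P(X=1) = C(7,1) · p^1 · (1−p)^6
= 7 · 0.622 · 0.0029171 = 0.012701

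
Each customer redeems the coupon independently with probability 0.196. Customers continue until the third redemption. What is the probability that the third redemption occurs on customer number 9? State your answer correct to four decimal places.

Y = trial on which the third success occurs; negative binomial, r=3, p=0.196.
P(Y=9) = C(8,2) · p^3 · (1−p)^6
= 28 · 0.0075295 · 0.27011 = 0.056946

0.0569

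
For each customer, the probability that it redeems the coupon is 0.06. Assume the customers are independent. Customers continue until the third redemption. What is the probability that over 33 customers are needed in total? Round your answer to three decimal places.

0.682

Needing more than 33 customers ⇔ fewer than 3 successes in the first 33. With X ~ Binomial(33, 0.06), P(Y > 33) = P(X ≤ 2).
  k=0: C(33,0)·0.06^0·0.94^33 = 0.12978
  k=1: C(33,1)·0.06^1·0.94^32 = 0.27337
  k=2: C(33,2)·0.06^2·0.94^31 = 0.27919
P(X ≤ 2) = 0.68235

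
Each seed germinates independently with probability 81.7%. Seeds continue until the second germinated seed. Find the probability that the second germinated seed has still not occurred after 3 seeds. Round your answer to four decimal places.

Needing more than 3 seeds ⇔ fewer than 2 successes in the first 3. With X ~ Binomial(3, 0.817), P(Y > 3) = P(X ≤ 1).
  k=0: C(3,0)·0.817^0·0.183^3 = 0.006128
  k=1: C(3,1)·0.817^1·0.183^2 = 0.082082
P(X ≤ 1) = 0.088210

0.0882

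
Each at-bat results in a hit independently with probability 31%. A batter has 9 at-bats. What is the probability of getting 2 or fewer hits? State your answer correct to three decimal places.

0.436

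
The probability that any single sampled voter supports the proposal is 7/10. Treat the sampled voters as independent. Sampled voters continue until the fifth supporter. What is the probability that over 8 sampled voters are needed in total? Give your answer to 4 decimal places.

0.1941

Needing more than 8 sampled voters ⇔ fewer than 5 successes in the first 8. With X ~ Binomial(8, 0.70), P(Y > 8) = P(X ≤ 4).
  k=0: C(8,0)·0.70^0·0.30^8 = 0.000066
  k=1: C(8,1)·0.70^1·0.30^7 = 0.001225
  k=2: C(8,2)·0.70^2·0.30^6 = 0.010002
  k=3: C(8,3)·0.70^3·0.30^5 = 0.046675
  k=4: C(8,4)·0.70^4·0.30^4 = 0.136137
P(X ≤ 4) = 0.194104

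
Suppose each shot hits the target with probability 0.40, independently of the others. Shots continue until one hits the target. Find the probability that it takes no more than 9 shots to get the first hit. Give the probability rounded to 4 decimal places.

0.9899

Y = number of shots to the first success; geometric, p = 0.40.
P(Y ≤ 9) = 1 − (1−p)^9 = 1 − 0.010078 = 0.989922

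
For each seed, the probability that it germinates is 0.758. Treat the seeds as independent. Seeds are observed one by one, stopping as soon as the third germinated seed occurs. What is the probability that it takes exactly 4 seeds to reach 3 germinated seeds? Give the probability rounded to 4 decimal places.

0.3162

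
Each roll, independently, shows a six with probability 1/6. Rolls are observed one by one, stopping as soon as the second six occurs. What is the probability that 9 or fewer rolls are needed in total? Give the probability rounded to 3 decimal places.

0.457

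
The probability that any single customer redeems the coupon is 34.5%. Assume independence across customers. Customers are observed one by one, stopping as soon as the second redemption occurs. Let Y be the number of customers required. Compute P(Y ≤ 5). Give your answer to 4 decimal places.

0.5619

Finishing within 5 customers ⇔ at least 2 successes in the first 5. With X ~ Binomial(5, 0.345), P(Y ≤ 5) = 1 − P(X ≤ 1).
  k=0: C(5,0)·0.345^0·0.655^5 = 0.120561
  k=1: C(5,1)·0.345^1·0.655^4 = 0.317508
1 − 0.438069 = 0.561931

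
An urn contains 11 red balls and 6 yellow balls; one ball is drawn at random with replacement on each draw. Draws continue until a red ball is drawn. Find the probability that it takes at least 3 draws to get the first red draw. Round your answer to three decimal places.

0.125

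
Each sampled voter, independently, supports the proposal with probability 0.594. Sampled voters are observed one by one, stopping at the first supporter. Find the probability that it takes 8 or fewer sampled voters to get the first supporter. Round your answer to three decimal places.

Y = number of sampled voters to the first success; geometric, p = 0.594.
P(Y ≤ 8) = 1 − (1−p)^8 = 1 − 0.00074 = 0.99926

0.999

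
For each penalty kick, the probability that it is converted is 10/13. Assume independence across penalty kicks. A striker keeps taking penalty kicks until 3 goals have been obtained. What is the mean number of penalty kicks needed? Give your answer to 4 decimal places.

3.9000

Y = total penalty kicks until the third success; negative binomial with r=3, p=0.769231.
E[Y] = r / p = 3 / 0.769231 = 3.900000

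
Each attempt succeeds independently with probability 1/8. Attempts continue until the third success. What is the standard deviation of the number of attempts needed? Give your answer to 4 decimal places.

12.9615

Y = total attempts until the third success; negative binomial with r=3, p=0.125.
SD(Y) = √[r(1−p)/p²] = √(168.000000) = 12.961481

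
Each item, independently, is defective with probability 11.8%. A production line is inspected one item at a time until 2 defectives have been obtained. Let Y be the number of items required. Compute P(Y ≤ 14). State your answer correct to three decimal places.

Finishing within 14 items ⇔ at least 2 successes in the first 14. With X ~ Binomial(14, 0.118), P(Y ≤ 14) = 1 − P(X ≤ 1).
  k=0: C(14,0)·0.118^0·0.882^14 = 0.17241
  k=1: C(14,1)·0.118^1·0.882^13 = 0.32292
1 − 0.49533 = 0.50467

0.505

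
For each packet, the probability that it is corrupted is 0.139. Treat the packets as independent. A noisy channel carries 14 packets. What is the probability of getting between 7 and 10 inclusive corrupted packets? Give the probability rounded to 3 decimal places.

0.001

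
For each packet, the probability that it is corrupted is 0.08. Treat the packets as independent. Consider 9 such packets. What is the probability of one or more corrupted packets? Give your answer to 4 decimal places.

0.5278

P(at least one) = 1 − P(none) = 1 − (1 − 0.08)^9
= 1 − 0.472161 = 0.527839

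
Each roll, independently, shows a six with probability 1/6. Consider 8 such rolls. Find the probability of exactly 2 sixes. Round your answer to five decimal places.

0.26048

X ~ Binomial(n=8, p=0.166667).
P(X=2) = C(8,2) · p^2 · (1−p)^6
= 28 · 0.027778 · 0.3349 = 0.2604762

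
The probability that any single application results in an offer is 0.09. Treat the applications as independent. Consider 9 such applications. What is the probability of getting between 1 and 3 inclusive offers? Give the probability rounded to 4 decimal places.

X ~ Binomial(9, 0.09); P(1 ≤ X ≤ 3) = Σ C(9,k) p^k (1−p)^(9−k) over k:
  k=1: C(9,1)·0.09^1·0.91^8 = 0.380905
  k=2: C(9,2)·0.09^2·0.91^7 = 0.150688
  k=3: C(9,3)·0.09^3·0.91^6 = 0.034774
Total = 0.566366

0.5664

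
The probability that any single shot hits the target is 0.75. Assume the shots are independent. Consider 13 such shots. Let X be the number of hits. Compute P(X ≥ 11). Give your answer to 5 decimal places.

0.33260

X ~ Binomial(13, 0.75); P(X ≥ 11) = Σ C(13,k) p^k (1−p)^(13−k) over k:
  k=11: C(13,11)·0.75^11·0.25^2 = 0.2058963
  k=12: C(13,12)·0.75^12·0.25^1 = 0.1029481
  k=13: C(13,13)·0.75^13·0.25^0 = 0.0237573
Total = 0.3326017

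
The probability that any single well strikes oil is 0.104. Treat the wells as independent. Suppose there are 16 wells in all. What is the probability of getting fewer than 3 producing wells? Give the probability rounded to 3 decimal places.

0.772

X ~ Binomial(16, 0.104); P(X ≤ 2) = Σ C(16,k) p^k (1−p)^(16−k) over k:
  k=0: C(16,0)·0.104^0·0.896^16 = 0.17256
  k=1: C(16,1)·0.104^1·0.896^15 = 0.32046
  k=2: C(16,2)·0.104^2·0.896^14 = 0.27897
Total = 0.77199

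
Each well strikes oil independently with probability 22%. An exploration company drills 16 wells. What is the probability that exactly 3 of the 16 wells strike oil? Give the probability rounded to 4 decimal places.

X ~ Binomial(n=16, p=0.22).
P(X=3) = C(16,3) · p^3 · (1−p)^13
= 560 · 0.010648 · 0.039558 = 0.235877

0.2359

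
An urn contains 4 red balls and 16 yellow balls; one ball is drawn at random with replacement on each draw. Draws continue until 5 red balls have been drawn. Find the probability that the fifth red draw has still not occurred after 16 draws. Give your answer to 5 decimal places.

Needing more than 16 draws ⇔ fewer than 5 successes in the first 16. With X ~ Binomial(16, 0.20), P(Y > 16) = P(X ≤ 4).
  k=0: C(16,0)·0.20^0·0.80^16 = 0.0281475
  k=1: C(16,1)·0.20^1·0.80^15 = 0.1125900
  k=2: C(16,2)·0.20^2·0.80^14 = 0.2111062
  k=3: C(16,3)·0.20^3·0.80^13 = 0.2462906
  k=4: C(16,4)·0.20^4·0.80^12 = 0.2001111
P(X ≤ 4) = 0.7982454

0.79825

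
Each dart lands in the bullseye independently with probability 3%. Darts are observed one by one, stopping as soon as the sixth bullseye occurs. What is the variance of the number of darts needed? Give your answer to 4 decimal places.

6466.6667

Y = total darts until the sixth success; negative binomial with r=6, p=0.03.
Var(Y) = r(1−p)/p² = 6·0.97 / 0.03² = 6466.666667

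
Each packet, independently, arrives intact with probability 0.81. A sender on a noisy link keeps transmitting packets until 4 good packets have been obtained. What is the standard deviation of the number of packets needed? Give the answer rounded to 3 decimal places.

1.076

Y = total packets until the fourth success; negative binomial with r=4, p=0.81.
SD(Y) = √[r(1−p)/p²] = √(1.15836) = 1.07627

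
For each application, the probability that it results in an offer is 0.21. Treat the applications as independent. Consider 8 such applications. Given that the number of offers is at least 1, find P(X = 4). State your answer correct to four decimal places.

X ~ Binomial(8, 0.21). Want P(X=4 | X≥1) = P(X=4) / P(X≥1).
P(X=4) = C(8,4)·0.21^4·0.79^4 = 0.053025
P(X≥1) = 1 − 0.151711 = 0.848289
Ratio = 0.053025 / 0.848289 = 0.062509

0.0625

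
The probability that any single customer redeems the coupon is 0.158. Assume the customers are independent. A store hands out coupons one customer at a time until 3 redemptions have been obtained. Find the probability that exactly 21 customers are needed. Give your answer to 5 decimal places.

Y = trial on which the third success occurs; negative binomial, r=3, p=0.158.
P(Y=21) = C(20,2) · p^3 · (1−p)^18
= 190 · 0.0039443 · 0.04525 = 0.0339111

0.03391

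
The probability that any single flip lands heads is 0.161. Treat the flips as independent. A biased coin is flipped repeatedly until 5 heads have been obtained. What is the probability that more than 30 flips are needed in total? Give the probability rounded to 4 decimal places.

0.4575

Needing more than 30 flips ⇔ fewer than 5 successes in the first 30. With X ~ Binomial(30, 0.161), P(Y > 30) = P(X ≤ 4).
  k=0: C(30,0)·0.161^0·0.839^30 = 0.005162
  k=1: C(30,1)·0.161^1·0.839^29 = 0.029720
  k=2: C(30,2)·0.161^2·0.839^28 = 0.082694
  k=3: C(30,3)·0.161^3·0.839^27 = 0.148107
  k=4: C(30,4)·0.161^4·0.839^26 = 0.191842
P(X ≤ 4) = 0.457526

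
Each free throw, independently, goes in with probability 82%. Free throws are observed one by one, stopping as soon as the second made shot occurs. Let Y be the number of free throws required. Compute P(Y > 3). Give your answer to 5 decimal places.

Needing more than 3 free throws ⇔ fewer than 2 successes in the first 3. With X ~ Binomial(3, 0.82), P(Y > 3) = P(X ≤ 1).
  k=0: C(3,0)·0.82^0·0.18^3 = 0.0058320
  k=1: C(3,1)·0.82^1·0.18^2 = 0.0797040
P(X ≤ 1) = 0.0855360

0.08554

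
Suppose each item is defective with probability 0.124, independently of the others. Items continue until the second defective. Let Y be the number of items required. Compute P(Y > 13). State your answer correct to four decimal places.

0.5080

Needing more than 13 items ⇔ fewer than 2 successes in the first 13. With X ~ Binomial(13, 0.124), P(Y > 13) = P(X ≤ 1).
  k=0: C(13,0)·0.124^0·0.876^13 = 0.178877
  k=1: C(13,1)·0.124^1·0.876^12 = 0.329166
P(X ≤ 1) = 0.508042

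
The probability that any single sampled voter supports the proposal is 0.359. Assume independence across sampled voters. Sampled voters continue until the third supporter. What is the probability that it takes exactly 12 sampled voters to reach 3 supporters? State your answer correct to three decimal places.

0.046

Y = trial on which the third success occurs; negative binomial, r=3, p=0.359.
P(Y=12) = C(11,2) · p^3 · (1−p)^9
= 55 · 0.046268 · 0.018269 = 0.04649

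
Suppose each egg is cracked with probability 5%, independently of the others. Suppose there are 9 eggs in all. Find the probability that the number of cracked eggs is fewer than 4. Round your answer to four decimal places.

0.9994

X ~ Binomial(9, 0.05); P(X ≤ 3) = Σ C(9,k) p^k (1−p)^(9−k) over k:
  k=0: C(9,0)·0.05^0·0.95^9 = 0.630249
  k=1: C(9,1)·0.05^1·0.95^8 = 0.298539
  k=2: C(9,2)·0.05^2·0.95^7 = 0.062850
  k=3: C(9,3)·0.05^3·0.95^6 = 0.007718
Total = 0.999357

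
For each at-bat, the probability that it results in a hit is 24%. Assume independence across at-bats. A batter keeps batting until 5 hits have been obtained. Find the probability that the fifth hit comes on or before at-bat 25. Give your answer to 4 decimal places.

Finishing within 25 at-bats ⇔ at least 5 successes in the first 25. With X ~ Binomial(25, 0.24), P(Y ≤ 25) = 1 − P(X ≤ 4).
  k=0: C(25,0)·0.24^0·0.76^25 = 0.001048
  k=1: C(25,1)·0.24^1·0.76^24 = 0.008273
  k=2: C(25,2)·0.24^2·0.76^23 = 0.031351
  k=3: C(25,3)·0.24^3·0.76^22 = 0.075903
  k=4: C(25,4)·0.24^4·0.76^21 = 0.131832
1 − 0.248408 = 0.751592

0.7516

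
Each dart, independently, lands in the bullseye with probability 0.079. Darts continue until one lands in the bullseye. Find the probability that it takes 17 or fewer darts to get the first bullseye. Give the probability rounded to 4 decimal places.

Y = number of darts to the first success; geometric, p = 0.079.
P(Y ≤ 17) = 1 − (1−p)^17 = 1 − 0.246839 = 0.753161

0.7532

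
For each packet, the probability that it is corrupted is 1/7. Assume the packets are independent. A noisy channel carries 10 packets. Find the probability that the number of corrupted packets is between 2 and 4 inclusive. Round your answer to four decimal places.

X ~ Binomial(10, 0.142857); P(2 ≤ X ≤ 4) = Σ C(10,k) p^k (1−p)^(10−k) over k:
  k=2: C(10,2)·0.142857^2·0.857143^8 = 0.267573
  k=3: C(10,3)·0.142857^3·0.857143^7 = 0.118921
  k=4: C(10,4)·0.142857^4·0.857143^6 = 0.034685
Total = 0.421180

0.4212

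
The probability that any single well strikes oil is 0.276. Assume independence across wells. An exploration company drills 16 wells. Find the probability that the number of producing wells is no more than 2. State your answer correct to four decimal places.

0.1399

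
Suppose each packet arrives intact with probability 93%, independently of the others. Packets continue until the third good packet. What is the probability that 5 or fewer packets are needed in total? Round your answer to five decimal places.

0.99692

Finishing within 5 packets ⇔ at least 3 successes in the first 5. With X ~ Binomial(5, 0.93), P(Y ≤ 5) = 1 − P(X ≤ 2).
  k=0: C(5,0)·0.93^0·0.07^5 = 0.0000017
  k=1: C(5,1)·0.93^1·0.07^4 = 0.0001116
  k=2: C(5,2)·0.93^2·0.07^3 = 0.0029666
1 − 0.0030799 = 0.9969201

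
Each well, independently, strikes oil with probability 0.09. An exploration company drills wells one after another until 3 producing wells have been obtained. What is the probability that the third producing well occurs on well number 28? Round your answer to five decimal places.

0.02421

Y = trial on which the third success occurs; negative binomial, r=3, p=0.09.
P(Y=28) = C(27,2) · p^3 · (1−p)^25
= 351 · 0.000729 · 0.094631 = 0.0242142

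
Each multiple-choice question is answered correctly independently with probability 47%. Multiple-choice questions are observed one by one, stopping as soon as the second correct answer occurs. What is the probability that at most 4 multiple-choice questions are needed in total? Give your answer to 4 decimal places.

0.6412

Finishing within 4 multiple-choice questions ⇔ at least 2 successes in the first 4. With X ~ Binomial(4, 0.47), P(Y ≤ 4) = 1 − P(X ≤ 1).
  k=0: C(4,0)·0.47^0·0.53^4 = 0.078905
  k=1: C(4,1)·0.47^1·0.53^3 = 0.279889
1 − 0.358794 = 0.641206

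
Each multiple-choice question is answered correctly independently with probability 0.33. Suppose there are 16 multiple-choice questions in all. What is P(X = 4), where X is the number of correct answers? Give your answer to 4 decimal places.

0.1766

X ~ Binomial(n=16, p=0.33).
P(X=4) = C(16,4) · p^4 · (1−p)^12
= 1820 · 0.011859 · 0.0081827 = 0.176614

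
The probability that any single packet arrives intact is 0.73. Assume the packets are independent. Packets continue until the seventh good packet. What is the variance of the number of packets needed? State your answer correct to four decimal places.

Y = total packets until the seventh success; negative binomial with r=7, p=0.73.
Var(Y) = r(1−p)/p² = 7·0.27 / 0.73² = 3.546632

3.5466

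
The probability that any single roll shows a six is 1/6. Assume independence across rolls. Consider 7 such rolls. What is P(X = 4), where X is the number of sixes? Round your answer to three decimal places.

X ~ Binomial(n=7, p=0.166667).
P(X=4) = C(7,4) · p^4 · (1−p)^3
= 35 · 0.0007716 · 0.5787 = 0.01563

0.016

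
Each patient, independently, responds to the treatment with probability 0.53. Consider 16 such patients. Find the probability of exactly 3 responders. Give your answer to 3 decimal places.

X ~ Binomial(n=16, p=0.53).
P(X=3) = C(16,3) · p^3 · (1−p)^13
= 560 · 0.14888 · 5.461e-05 = 0.00455

0.005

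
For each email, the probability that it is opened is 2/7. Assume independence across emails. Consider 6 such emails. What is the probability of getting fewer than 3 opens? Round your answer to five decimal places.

X ~ Binomial(6, 0.285714); P(X ≤ 2) = Σ C(6,k) p^k (1−p)^(6−k) over k:
  k=0: C(6,0)·0.285714^0·0.714286^6 = 0.1328103
  k=1: C(6,1)·0.285714^1·0.714286^5 = 0.3187447
  k=2: C(6,2)·0.285714^2·0.714286^4 = 0.3187447
Total = 0.7702998

0.77030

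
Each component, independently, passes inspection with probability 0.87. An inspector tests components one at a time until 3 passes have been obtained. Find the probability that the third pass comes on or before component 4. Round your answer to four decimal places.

Finishing within 4 components ⇔ at least 3 successes in the first 4. With X ~ Binomial(4, 0.87), P(Y ≤ 4) = 1 − P(X ≤ 2).
  k=0: C(4,0)·0.87^0·0.13^4 = 0.000286
  k=1: C(4,1)·0.87^1·0.13^3 = 0.007646
  k=2: C(4,2)·0.87^2·0.13^2 = 0.076750
1 − 0.084681 = 0.915319

0.9153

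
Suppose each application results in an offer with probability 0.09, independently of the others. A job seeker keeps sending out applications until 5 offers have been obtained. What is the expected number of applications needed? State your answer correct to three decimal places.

55.556

Y = total applications until the fifth success; negative binomial with r=5, p=0.09.
E[Y] = r / p = 5 / 0.09 = 55.55556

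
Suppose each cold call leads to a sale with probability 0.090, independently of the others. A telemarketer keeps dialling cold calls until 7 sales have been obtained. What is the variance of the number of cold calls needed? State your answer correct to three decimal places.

Y = total cold calls until the seventh success; negative binomial with r=7, p=0.09.
Var(Y) = r(1−p)/p² = 7·0.91 / 0.09² = 786.41975

786.420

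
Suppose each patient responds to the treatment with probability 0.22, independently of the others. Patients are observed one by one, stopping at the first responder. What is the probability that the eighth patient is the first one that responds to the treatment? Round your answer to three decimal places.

0.039

Geometric (trials to first success), p = 0.22.
P(Y = 8) = (1−p)^7 · p = 0.17566 · 0.22 = 0.03864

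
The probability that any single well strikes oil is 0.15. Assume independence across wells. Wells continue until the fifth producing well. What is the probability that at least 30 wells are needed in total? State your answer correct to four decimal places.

Needing more than 29 wells ⇔ fewer than 5 successes in the first 29. With X ~ Binomial(29, 0.15), P(Y > 29) = P(X ≤ 4).
  k=0: C(29,0)·0.15^0·0.85^29 = 0.008977
  k=1: C(29,1)·0.15^1·0.85^28 = 0.045943
  k=2: C(29,2)·0.15^2·0.85^27 = 0.113506
  k=3: C(29,3)·0.15^3·0.85^26 = 0.180275
  k=4: C(29,4)·0.15^4·0.85^25 = 0.206785
P(X ≤ 4) = 0.555487

0.5555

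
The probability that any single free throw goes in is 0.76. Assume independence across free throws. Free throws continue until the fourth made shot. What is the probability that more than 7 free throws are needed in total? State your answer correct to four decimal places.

0.0617

Needing more than 7 free throws ⇔ fewer than 4 successes in the first 7. With X ~ Binomial(7, 0.76), P(Y > 7) = P(X ≤ 3).
  k=0: C(7,0)·0.76^0·0.24^7 = 0.000046
  k=1: C(7,1)·0.76^1·0.24^6 = 0.001017
  k=2: C(7,2)·0.76^2·0.24^5 = 0.009658
  k=3: C(7,3)·0.76^3·0.24^4 = 0.050975
P(X ≤ 3) = 0.061695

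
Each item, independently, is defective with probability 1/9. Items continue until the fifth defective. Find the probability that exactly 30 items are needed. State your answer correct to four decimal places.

0.0212

Y = trial on which the fifth success occurs; negative binomial, r=5, p=0.111111.
P(Y=30) = C(29,4) · p^5 · (1−p)^25
= 23751 · 1.6935e-05 · 0.052624 = 0.021167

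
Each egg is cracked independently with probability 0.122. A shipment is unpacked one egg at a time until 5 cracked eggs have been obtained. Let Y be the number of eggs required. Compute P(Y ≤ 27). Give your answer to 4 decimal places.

0.2274

Finishing within 27 eggs ⇔ at least 5 successes in the first 27. With X ~ Binomial(27, 0.122), P(Y ≤ 27) = 1 − P(X ≤ 4).
  k=0: C(27,0)·0.122^0·0.878^27 = 0.029809
  k=1: C(27,1)·0.122^1·0.878^26 = 0.111836
  k=2: C(27,2)·0.122^2·0.878^25 = 0.202018
  k=3: C(27,3)·0.122^3·0.878^24 = 0.233923
  k=4: C(27,4)·0.122^4·0.878^23 = 0.195025
1 − 0.772611 = 0.227389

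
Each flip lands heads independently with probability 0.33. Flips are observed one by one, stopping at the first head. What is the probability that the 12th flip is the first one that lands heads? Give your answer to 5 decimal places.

Geometric (trials to first success), p = 0.33.
P(Y = 12) = (1−p)^11 · p = 0.012213 · 0.33 = 0.0040303

0.00403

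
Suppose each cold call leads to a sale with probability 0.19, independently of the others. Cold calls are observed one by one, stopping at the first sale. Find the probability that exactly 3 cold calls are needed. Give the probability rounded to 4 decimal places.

Geometric (trials to first success), p = 0.19.
P(Y = 3) = (1−p)^2 · p = 0.6561 · 0.19 = 0.124659

0.1247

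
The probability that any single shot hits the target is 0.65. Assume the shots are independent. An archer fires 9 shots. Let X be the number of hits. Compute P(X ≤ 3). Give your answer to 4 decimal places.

0.0536

X ~ Binomial(9, 0.65); P(X ≤ 3) = Σ C(9,k) p^k (1−p)^(9−k) over k:
  k=0: C(9,0)·0.65^0·0.35^9 = 0.000079
  k=1: C(9,1)·0.65^1·0.35^8 = 0.001317
  k=2: C(9,2)·0.65^2·0.35^7 = 0.009786
  k=3: C(9,3)·0.65^3·0.35^6 = 0.042406
Total = 0.053588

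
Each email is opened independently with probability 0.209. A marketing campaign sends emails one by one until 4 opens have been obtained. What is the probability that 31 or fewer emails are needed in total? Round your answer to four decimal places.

0.9131

Finishing within 31 emails ⇔ at least 4 successes in the first 31. With X ~ Binomial(31, 0.209), P(Y ≤ 31) = 1 − P(X ≤ 3).
  k=0: C(31,0)·0.209^0·0.791^31 = 0.000697
  k=1: C(31,1)·0.209^1·0.791^30 = 0.005712
  k=2: C(31,2)·0.209^2·0.791^29 = 0.022639
  k=3: C(31,3)·0.209^3·0.791^28 = 0.057824
1 − 0.086873 = 0.913127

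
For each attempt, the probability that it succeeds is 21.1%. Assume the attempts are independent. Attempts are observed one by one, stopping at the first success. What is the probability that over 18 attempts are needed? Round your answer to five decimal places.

0.01404

Y = number of attempts to the first success; geometric, p = 0.211.
P(Y > 18) = P(first 18 all fail) = (1−p)^18 = 0.0140406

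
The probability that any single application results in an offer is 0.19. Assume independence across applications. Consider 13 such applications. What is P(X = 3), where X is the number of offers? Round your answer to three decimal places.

X ~ Binomial(n=13, p=0.19).
P(X=3) = C(13,3) · p^3 · (1−p)^10
= 286 · 0.006859 · 0.12158 = 0.23849

0.238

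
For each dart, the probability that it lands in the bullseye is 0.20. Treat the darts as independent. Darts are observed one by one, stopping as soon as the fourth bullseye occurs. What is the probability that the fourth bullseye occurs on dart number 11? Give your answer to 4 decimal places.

0.0403

Y = trial on which the fourth success occurs; negative binomial, r=4, p=0.20.
P(Y=11) = C(10,3) · p^4 · (1−p)^7
= 120 · 0.0016 · 0.20972 = 0.040265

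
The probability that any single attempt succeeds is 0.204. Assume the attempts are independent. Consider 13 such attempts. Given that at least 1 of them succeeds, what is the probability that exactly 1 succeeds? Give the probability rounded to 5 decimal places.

X ~ Binomial(13, 0.204). Want P(X=1 | X≥1) = P(X=1) / P(X≥1).
P(X=1) = C(13,1)·0.204^1·0.796^12 = 0.1716052
P(X≥1) = 1 − 0.0515074 = 0.9484926
Ratio = 0.1716052 / 0.9484926 = 0.1809241

0.18092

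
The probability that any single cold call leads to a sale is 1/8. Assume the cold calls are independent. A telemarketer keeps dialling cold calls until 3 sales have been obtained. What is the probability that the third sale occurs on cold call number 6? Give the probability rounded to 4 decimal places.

0.0131

Y = trial on which the third success occurs; negative binomial, r=3, p=0.125.
P(Y=6) = C(5,2) · p^3 · (1−p)^3
= 10 · 0.0019531 · 0.66992 = 0.013084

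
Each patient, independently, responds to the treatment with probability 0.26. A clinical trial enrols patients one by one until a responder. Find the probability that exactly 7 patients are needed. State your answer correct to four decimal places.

Geometric (trials to first success), p = 0.26.
P(Y = 7) = (1−p)^6 · p = 0.16421 · 0.26 = 0.042694

0.0427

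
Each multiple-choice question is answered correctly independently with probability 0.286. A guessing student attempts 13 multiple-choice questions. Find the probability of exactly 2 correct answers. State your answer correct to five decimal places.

X ~ Binomial(n=13, p=0.286).
P(X=2) = C(13,2) · p^2 · (1−p)^11
= 78 · 0.081796 · 0.024586 = 0.1568581

0.15686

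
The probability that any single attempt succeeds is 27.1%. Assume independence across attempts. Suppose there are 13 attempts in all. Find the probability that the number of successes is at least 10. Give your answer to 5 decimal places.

X ~ Binomial(13, 0.271); P(X ≥ 10) = Σ C(13,k) p^k (1−p)^(13−k) over k:
  k=10: C(13,10)·0.271^10·0.729^3 = 0.0002367
  k=11: C(13,11)·0.271^11·0.729^2 = 0.0000240
  k=12: C(13,12)·0.271^12·0.729^1 = 0.0000015
  k=13: C(13,13)·0.271^13·0.729^0 = 0.0000000
Total = 0.0002623

0.00026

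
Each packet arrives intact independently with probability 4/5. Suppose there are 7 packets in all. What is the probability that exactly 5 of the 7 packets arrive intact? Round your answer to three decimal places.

0.275

X ~ Binomial(n=7, p=0.80).
P(X=5) = C(7,5) · p^5 · (1−p)^2
= 21 · 0.32768 · 0.04 = 0.27525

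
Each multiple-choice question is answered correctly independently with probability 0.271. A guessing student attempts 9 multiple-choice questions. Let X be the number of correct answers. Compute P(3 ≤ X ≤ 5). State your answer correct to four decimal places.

0.4429

X ~ Binomial(9, 0.271); P(3 ≤ X ≤ 5) = Σ C(9,k) p^k (1−p)^(9−k) over k:
  k=3: C(9,3)·0.271^3·0.729^6 = 0.250930
  k=4: C(9,4)·0.271^4·0.729^5 = 0.139922
  k=5: C(9,5)·0.271^5·0.729^4 = 0.052015
Total = 0.442866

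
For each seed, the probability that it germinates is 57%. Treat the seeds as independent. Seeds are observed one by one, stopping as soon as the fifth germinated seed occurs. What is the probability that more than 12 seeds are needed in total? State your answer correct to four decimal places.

0.0869

Needing more than 12 seeds ⇔ fewer than 5 successes in the first 12. With X ~ Binomial(12, 0.57), P(Y > 12) = P(X ≤ 4).
  k=0: C(12,0)·0.57^0·0.43^12 = 0.000040
  k=1: C(12,1)·0.57^1·0.43^11 = 0.000636
  k=2: C(12,2)·0.57^2·0.43^10 = 0.004634
  k=3: C(12,3)·0.57^3·0.43^9 = 0.020477
  k=4: C(12,4)·0.57^4·0.43^8 = 0.061073
P(X ≤ 4) = 0.086860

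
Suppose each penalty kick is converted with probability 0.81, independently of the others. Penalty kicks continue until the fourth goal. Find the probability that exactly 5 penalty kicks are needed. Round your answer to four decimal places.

Y = trial on which the fourth success occurs; negative binomial, r=4, p=0.81.
P(Y=5) = C(4,3) · p^4 · (1−p)^1
= 4 · 0.43047 · 0.19 = 0.327155

0.3272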